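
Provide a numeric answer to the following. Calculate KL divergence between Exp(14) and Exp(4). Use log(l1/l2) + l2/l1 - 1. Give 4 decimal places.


KL divergence for exponential family:
KL = log(l1/l2) + l2/l1 - 1.
log(14/4) = 1.252763.
4/14 = 0.285714.
KL = 1.252763 + 0.285714 - 1 = 0.5385

0.5385


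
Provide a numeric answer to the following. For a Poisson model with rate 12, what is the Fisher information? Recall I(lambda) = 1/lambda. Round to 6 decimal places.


Fisher information for Poisson: I(lambda) = 1/lambda.
lambda = 12.
I(lambda) = 1/12 = 0.083333

0.083333


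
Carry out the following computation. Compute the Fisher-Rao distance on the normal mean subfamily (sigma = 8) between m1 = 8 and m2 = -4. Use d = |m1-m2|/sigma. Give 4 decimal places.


On the fixed-variance normal subfamily, geodesic distance = |m1-m2|/sigma.
|8 - -4| = 12.
sigma = 8.
d = 12/8 = 1.5000

1.5000


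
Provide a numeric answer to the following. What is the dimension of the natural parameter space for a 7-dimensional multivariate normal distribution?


Exponential family dimension calculation:
For 7-dim MVN: mean has 7 params, covariance has 7*8/2 = 28 unique entries.
Total dim = 7 + 28 = 35.

35


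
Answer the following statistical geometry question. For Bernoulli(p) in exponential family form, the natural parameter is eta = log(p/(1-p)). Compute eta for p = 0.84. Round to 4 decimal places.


Natural parameter for Bernoulli: eta = log(p/(1-p)).
p = 0.84, 1-p = 0.16.
p/(1-p) = 5.25.
eta = log(5.25) = 1.6582

1.6582


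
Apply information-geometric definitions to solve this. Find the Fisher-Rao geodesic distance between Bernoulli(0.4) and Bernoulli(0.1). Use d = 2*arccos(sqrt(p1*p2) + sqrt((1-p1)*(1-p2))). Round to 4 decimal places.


Geodesic distance on Bernoulli manifold:
d(p1,p2) = 2*arccos(sqrt(p1*p2) + sqrt((1-p1)*(1-p2))).
sqrt(p1*p2) = sqrt(0.4*0.1) = 0.2.
sqrt((1-p1)*(1-p2)) = sqrt(0.6*0.9) = 0.734847.
arg = 0.2 + 0.734847 = 0.934847.
d = 2*arccos(0.934847) = 0.7259

0.7259


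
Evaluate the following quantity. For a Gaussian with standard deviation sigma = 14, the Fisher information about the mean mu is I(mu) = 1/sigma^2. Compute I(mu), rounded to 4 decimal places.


The Fisher information for the mean of a normal distribution is I(mu) = 1/sigma^2.
sigma = 14, so sigma^2 = 196.
I(mu) = 1/196 = 0.0051

0.0051


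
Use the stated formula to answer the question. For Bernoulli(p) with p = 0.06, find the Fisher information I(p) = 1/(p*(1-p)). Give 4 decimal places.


For Bernoulli(p), Fisher information is I(p) = 1/(p*(1-p)).
p = 0.06, 1-p = 0.94.
p*(1-p) = 0.0564.
I(p) = 1/0.0564 = 17.7305

17.7305


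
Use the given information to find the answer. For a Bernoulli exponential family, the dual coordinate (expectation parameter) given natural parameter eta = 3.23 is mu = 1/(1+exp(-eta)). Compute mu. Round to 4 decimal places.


Dual coordinate (expectation parameter) for Bernoulli:
mu = 1/(1+exp(-eta)).
eta = 3.23.
exp(-eta) = exp(-3.23) = 0.039557.
mu = 1/(1+0.039557) = 0.9619

0.9619


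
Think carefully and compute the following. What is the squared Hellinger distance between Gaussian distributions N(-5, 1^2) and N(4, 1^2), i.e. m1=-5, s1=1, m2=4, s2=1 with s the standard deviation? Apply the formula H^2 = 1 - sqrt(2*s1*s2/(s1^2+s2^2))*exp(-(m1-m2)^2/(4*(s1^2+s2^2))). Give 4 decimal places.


Squared Hellinger distance for Gaussians:
H^2 = 1 - sqrt(2*s1*s2/(s1^2+s2^2)) * exp(-(m1-m2)^2/(4*(s1^2+s2^2))).
s1^2 = 1, s2^2 = 1, s1^2+s2^2 = 2.
sqrt(2*1*1/(2)) = 1.0.
(m1-m2)^2 = (-9)^2 = 81.
exp(-81/(4*2)) = exp(-10.125) = 4e-05.
H^2 = 1 - 1.0*4e-05 = 1.0000

1.0000


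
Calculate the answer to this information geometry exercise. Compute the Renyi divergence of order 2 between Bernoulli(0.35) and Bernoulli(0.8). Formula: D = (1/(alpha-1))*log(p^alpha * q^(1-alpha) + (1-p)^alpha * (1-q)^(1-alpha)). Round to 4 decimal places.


Renyi divergence of order alpha between Bernoulli distributions:
D = (1/(alpha-1))*log(p^alpha * q^(1-alpha) + (1-p)^alpha * (1-q)^(1-alpha)).
alpha = 2, p = 0.35, q = 0.8.
p^alpha * q^(1-alpha) = 0.35^2 * 0.8^-1 = 0.153125.
(1-p)^alpha * (1-q)^(1-alpha) = 0.65^2 * 0.2^-1 = 2.1125.
sum = 0.153125 + 2.1125 = 2.265625.
D = (1/1)*log(2.265625) = 0.8179

0.8179


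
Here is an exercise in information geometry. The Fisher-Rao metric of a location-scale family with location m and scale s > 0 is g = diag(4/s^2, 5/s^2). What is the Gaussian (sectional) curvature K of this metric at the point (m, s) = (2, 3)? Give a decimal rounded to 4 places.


The metric has the form g = (A dm^2 + B ds^2)/s^2 with A = 4, B = 5.
Substitute u = sqrt(A/B)*m: g = B*(du^2 + ds^2)/s^2, i.e. B times the
Poincare upper half-plane metric, which has constant Gaussian curvature -1.
Scaling a 2D metric by a constant c divides the Gaussian curvature by c,
so K = -1/B = -1/(5) = -0.2000 everywhere (the point (m, s) = (2, 3) is irrelevant:
the curvature is constant).
The requested Gaussian curvature is K = -0.2000.

-0.2000


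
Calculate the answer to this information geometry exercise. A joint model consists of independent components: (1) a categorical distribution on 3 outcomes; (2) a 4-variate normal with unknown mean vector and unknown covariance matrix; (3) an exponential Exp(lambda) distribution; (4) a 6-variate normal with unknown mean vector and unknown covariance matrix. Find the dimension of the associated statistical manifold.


The dimension of a statistical manifold equals the number of free
(independent) real parameters of the model. For a product of independent
blocks the parameter counts add.
- categorical on 3 outcomes (probabilities sum to 1): 3-1 = 2.
- 4-variate normal: 4 (mean) + 4*5/2 = 10 (symmetric covariance) = 14.
- exponential (lambda): 1.
- 6-variate normal: 6 (mean) + 6*7/2 = 21 (symmetric covariance) = 27.
Total = 2 + 14 + 1 + 27 = 44.
Dimension = 44

44


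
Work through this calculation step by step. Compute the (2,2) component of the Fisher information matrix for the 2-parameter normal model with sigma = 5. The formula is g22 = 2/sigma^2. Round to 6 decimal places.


For the 2-parameter normal family, the Fisher metric has:
  g11 = 1/sigma^2, g22 = 2/sigma^2.
sigma = 5, sigma^2 = 25.
g22 = 0.080000

0.080000


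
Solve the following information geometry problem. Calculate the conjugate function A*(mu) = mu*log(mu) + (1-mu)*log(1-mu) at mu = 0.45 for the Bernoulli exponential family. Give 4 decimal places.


Legendre transform for Bernoulli:
A*(mu) = mu*log(mu) + (1-mu)*log(1-mu).
mu = 0.45, 1-mu = 0.55.
mu*log(mu) = 0.45*log(0.45) = -0.359328.
(1-mu)*log(1-mu) = 0.55*log(0.55) = -0.32881.
A* = -0.359328 + -0.32881 = -0.6881

-0.6881


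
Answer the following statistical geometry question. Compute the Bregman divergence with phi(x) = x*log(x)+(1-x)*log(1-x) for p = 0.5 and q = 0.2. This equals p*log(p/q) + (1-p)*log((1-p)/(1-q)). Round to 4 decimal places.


Bregman divergence with negative entropy generator:
D = p*log(p/q) + (1-p)*log((1-p)/(1-q)).
p = 0.5, q = 0.2.
p*log(p/q) = 0.5*log(0.5/0.2) = 0.458145.
(1-p)*log((1-p)/(1-q)) = 0.5*log(0.5/0.8) = -0.235002.
D = 0.458145 + -0.235002 = 0.2231

0.2231


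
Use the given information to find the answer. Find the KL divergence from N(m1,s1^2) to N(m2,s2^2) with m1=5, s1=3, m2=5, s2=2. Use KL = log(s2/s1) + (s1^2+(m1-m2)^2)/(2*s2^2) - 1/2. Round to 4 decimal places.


KL divergence between normal distributions:
KL = log(s2/s1) + (s1^2 + (m1-m2)^2)/(2*s2^2) - 1/2.
log(2/3) = -0.405465.
(3^2 + (5-5)^2)/(2*2^2) = (9 + 0)/8 = 1.125.
KL = -0.405465 + 1.125 - 0.5 = 0.2195

0.2195


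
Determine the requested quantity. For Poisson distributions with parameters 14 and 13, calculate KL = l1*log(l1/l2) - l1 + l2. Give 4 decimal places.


KL divergence for Poisson:
KL = l1*log(l1/l2) - l1 + l2.
l1 = 14, l2 = 13.
log(14/13) = 0.074108.
l1*log(l1/l2) = 14 * 0.074108 = 1.037512.
KL = 1.037512 - 14 + 13 = 0.0375

0.0375


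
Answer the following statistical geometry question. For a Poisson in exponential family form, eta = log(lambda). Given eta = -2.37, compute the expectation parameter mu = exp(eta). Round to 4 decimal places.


Expectation parameter for Poisson exponential family:
mu = exp(eta).
eta = -2.37.
mu = exp(-2.37) = 0.0935

0.0935


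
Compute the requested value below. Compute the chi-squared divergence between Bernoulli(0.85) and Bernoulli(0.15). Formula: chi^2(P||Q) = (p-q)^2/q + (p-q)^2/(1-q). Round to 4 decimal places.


Chi-squared divergence between Bernoulli distributions:
chi^2 = (p-q)^2/q + (p-q)^2/(1-q).
p = 0.85, q = 0.15, p-q = 0.7.
(p-q)^2 = 0.49.
term1 = 0.49/0.15 = 3.266667.
term2 = 0.49/0.85 = 0.576471.
chi^2 = 3.266667 + 0.576471 = 3.8431

3.8431


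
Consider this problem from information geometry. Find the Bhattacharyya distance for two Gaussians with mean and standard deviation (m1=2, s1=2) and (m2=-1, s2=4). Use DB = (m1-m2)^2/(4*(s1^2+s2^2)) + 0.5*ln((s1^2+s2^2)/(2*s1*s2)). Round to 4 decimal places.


Bhattacharyya distance between two Gaussians:
DB = (m1-m2)^2/(4*(s1^2+s2^2)) + (1/2)*ln((s1^2+s2^2)/(2*s1*s2)).
(m1-m2)^2 = (3)^2 = 9.
s1^2+s2^2 = 4 + 16 = 20.
term1 = 9/80 = 0.1125.
term2 = 0.5*ln(20/16.0) = 0.111572.
DB = 0.1125 + 0.111572 = 0.2241

0.2241


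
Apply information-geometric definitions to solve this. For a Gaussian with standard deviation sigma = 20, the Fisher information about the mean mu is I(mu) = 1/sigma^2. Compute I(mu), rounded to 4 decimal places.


The Fisher information for the mean of a normal distribution is I(mu) = 1/sigma^2.
sigma = 20, so sigma^2 = 400.
I(mu) = 1/400 = 0.0025

0.0025


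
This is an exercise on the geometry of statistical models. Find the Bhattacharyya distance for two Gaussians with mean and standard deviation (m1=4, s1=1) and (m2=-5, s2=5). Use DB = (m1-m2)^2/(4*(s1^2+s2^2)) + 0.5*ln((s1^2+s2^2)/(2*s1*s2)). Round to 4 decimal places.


Bhattacharyya distance between two Gaussians:
DB = (m1-m2)^2/(4*(s1^2+s2^2)) + (1/2)*ln((s1^2+s2^2)/(2*s1*s2)).
(m1-m2)^2 = (9)^2 = 81.
s1^2+s2^2 = 1 + 25 = 26.
term1 = 81/104 = 0.778846.
term2 = 0.5*ln(26/10.0) = 0.477756.
DB = 0.778846 + 0.477756 = 1.2566

1.2566


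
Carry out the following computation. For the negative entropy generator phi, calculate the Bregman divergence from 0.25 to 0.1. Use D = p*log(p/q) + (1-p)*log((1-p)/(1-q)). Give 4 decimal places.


Bregman divergence with negative entropy generator:
D = p*log(p/q) + (1-p)*log((1-p)/(1-q)).
p = 0.25, q = 0.1.
p*log(p/q) = 0.25*log(0.25/0.1) = 0.229073.
(1-p)*log((1-p)/(1-q)) = 0.75*log(0.75/0.9) = -0.136741.
D = 0.229073 + -0.136741 = 0.0923

0.0923


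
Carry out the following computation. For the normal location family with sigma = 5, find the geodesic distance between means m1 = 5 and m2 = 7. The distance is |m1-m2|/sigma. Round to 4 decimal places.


On the fixed-variance normal subfamily, geodesic distance = |m1-m2|/sigma.
|5 - 7| = 2.
sigma = 5.
d = 2/5 = 0.4000

0.4000


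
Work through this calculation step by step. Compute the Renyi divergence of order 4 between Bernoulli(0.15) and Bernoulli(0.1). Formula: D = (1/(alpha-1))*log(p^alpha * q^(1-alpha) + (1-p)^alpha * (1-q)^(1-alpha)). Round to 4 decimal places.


Renyi divergence of order alpha between Bernoulli distributions:
D = (1/(alpha-1))*log(p^alpha * q^(1-alpha) + (1-p)^alpha * (1-q)^(1-alpha)).
alpha = 4, p = 0.15, q = 0.1.
p^alpha * q^(1-alpha) = 0.15^4 * 0.1^-3 = 0.50625.
(1-p)^alpha * (1-q)^(1-alpha) = 0.85^4 * 0.9^-3 = 0.716058.
sum = 0.50625 + 0.716058 = 1.222308.
D = (1/3)*log(1.222308) = 0.0669

0.0669


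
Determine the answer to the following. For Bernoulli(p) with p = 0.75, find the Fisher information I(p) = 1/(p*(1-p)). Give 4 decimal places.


For Bernoulli(p), Fisher information is I(p) = 1/(p*(1-p)).
p = 0.75, 1-p = 0.25.
p*(1-p) = 0.1875.
I(p) = 1/0.1875 = 5.3333

5.3333


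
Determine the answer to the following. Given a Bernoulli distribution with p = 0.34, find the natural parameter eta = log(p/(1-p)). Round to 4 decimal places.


Natural parameter for Bernoulli: eta = log(p/(1-p)).
p = 0.34, 1-p = 0.66.
p/(1-p) = 0.515152.
eta = log(0.515152) = -0.6633

-0.6633


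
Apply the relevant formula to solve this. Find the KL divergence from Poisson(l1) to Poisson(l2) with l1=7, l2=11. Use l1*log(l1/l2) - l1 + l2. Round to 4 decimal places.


KL divergence for Poisson:
KL = l1*log(l1/l2) - l1 + l2.
l1 = 7, l2 = 11.
log(7/11) = -0.451985.
l1*log(l1/l2) = 7 * -0.451985 = -3.163896.
KL = -3.163896 - 7 + 11 = 0.8361

0.8361


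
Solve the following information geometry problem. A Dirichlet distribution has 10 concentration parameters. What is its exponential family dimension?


Exponential family dimension calculation:
Dirichlet with 10 components has 10 natural parameters.

10


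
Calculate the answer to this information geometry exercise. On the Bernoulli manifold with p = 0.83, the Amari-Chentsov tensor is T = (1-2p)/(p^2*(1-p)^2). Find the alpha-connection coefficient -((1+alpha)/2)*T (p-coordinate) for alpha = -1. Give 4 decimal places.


Skewness (Amari-Chentsov) tensor: T = (1-2p)/(p^2*(1-p)^2).
p = 0.83, 1-2p = -0.66, p^2 = 0.6889, (1-p)^2 = 0.0289.
T = -0.66/(0.6889 * 0.0289) = -33.150487.
In the p-coordinate, Gamma^(alpha) = Gamma^(0) - (alpha/2)*T with Gamma^(0) = (1/2)*g'(p) = -T/2,
so Gamma^(alpha) = -((1+alpha)/2)*T.
alpha = -1, -(1+alpha)/2 = 0.0.
Gamma = 0.0 * -33.150487 = 0.0000

0.0000


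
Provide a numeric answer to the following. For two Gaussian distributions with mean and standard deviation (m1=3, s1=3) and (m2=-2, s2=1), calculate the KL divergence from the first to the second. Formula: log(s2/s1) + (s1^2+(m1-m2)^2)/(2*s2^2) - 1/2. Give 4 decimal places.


KL divergence between normal distributions:
KL = log(s2/s1) + (s1^2 + (m1-m2)^2)/(2*s2^2) - 1/2.
log(1/3) = -1.098612.
(3^2 + (3--2)^2)/(2*1^2) = (9 + 25)/2 = 17.0.
KL = -1.098612 + 17.0 - 0.5 = 15.4014

15.4014


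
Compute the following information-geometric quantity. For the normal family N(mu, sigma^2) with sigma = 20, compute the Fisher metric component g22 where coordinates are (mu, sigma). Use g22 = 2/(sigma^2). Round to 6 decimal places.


For the 2-parameter normal family, the Fisher metric has:
  g11 = 1/sigma^2, g22 = 2/sigma^2.
sigma = 20, sigma^2 = 400.
g22 = 0.005000

0.005000


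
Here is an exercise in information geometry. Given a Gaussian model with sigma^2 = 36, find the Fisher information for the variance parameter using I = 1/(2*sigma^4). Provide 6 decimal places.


Fisher information for variance: I(sigma^2) = 1/(2*sigma^4).
sigma^2 = 36, so sigma^4 = 1296.
I = 1/(2*1296) = 1/2592 = 0.000386

0.000386


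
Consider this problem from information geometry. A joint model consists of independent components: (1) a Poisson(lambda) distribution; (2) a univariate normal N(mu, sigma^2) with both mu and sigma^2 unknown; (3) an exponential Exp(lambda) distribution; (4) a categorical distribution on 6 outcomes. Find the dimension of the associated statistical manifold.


The dimension of a statistical manifold equals the number of free
(independent) real parameters of the model. For a product of independent
blocks the parameter counts add.
- Poisson (lambda): 1.
- normal (mu, sigma^2): 2.
- exponential (lambda): 1.
- categorical on 6 outcomes (probabilities sum to 1): 6-1 = 5.
Total = 1 + 2 + 1 + 5 = 9.
Dimension = 9

9


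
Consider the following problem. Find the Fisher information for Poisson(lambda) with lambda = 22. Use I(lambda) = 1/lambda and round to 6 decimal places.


Fisher information for Poisson: I(lambda) = 1/lambda.
lambda = 22.
I(lambda) = 1/22 = 0.045455

0.045455


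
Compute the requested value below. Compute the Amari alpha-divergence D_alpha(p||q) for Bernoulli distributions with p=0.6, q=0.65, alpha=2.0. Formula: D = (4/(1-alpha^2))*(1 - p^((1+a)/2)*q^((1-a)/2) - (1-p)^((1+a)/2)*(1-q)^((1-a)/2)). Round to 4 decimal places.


Amari alpha-divergence:
D = (4/(1-alpha^2))*(1 - p^((1+a)/2)*q^((1-a)/2) - (1-p)^((1+a)/2)*(1-q)^((1-a)/2)).
alpha = 2.0, p = 0.6, q = 0.65.
e1 = (1+alpha)/2 = 1.5, e2 = (1-alpha)/2 = -0.5.
t1 = p^e1 * q^e2 = 0.6^1.5 * 0.65^-0.5 = 0.576461.
t2 = (1-p)^e1 * (1-q)^e2 = 0.4^1.5 * 0.35^-0.5 = 0.427618.
4/(1-alpha^2) = -1.333333.
D = -1.333333*(1 - 0.576461 - 0.427618) = 0.0054

0.0054


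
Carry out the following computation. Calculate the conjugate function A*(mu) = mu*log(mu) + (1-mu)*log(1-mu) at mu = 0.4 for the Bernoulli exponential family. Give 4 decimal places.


Legendre transform for Bernoulli:
A*(mu) = mu*log(mu) + (1-mu)*log(1-mu).
mu = 0.4, 1-mu = 0.6.
mu*log(mu) = 0.4*log(0.4) = -0.366516.
(1-mu)*log(1-mu) = 0.6*log(0.6) = -0.306495.
A* = -0.366516 + -0.306495 = -0.6730

-0.6730


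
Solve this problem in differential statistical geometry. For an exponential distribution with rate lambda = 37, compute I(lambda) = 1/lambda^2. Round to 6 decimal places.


Fisher information for exponential: I(lambda) = 1/lambda^2.
lambda = 37, lambda^2 = 1369.
I = 1/1369 = 0.000730

0.000730


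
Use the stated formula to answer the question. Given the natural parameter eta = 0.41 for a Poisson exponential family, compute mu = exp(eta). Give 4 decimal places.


Expectation parameter for Poisson exponential family:
mu = exp(eta).
eta = 0.41.
mu = exp(0.41) = 1.5068

1.5068


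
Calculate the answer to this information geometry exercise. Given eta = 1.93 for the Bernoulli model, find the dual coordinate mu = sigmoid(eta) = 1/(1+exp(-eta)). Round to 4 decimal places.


Dual coordinate (expectation parameter) for Bernoulli:
mu = 1/(1+exp(-eta)).
eta = 1.93.
exp(-eta) = exp(-1.93) = 0.145148.
mu = 1/(1+0.145148) = 0.8732

0.8732


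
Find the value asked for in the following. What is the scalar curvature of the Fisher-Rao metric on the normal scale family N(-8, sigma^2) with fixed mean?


This family has a single free parameter, so its statistical manifold
is 1-dimensional. The Riemann curvature tensor of any 1-dimensional
Riemannian manifold vanishes identically, so R = 0.

0


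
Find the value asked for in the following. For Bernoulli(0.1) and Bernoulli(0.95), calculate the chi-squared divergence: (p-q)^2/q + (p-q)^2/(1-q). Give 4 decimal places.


Chi-squared divergence between Bernoulli distributions:
chi^2 = (p-q)^2/q + (p-q)^2/(1-q).
p = 0.1, q = 0.95, p-q = -0.85.
(p-q)^2 = 0.7225.
term1 = 0.7225/0.95 = 0.760526.
term2 = 0.7225/0.05 = 14.45.
chi^2 = 0.760526 + 14.45 = 15.2105

15.2105


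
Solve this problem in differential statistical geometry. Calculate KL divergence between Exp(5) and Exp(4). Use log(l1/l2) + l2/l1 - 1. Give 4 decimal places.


KL divergence for exponential family:
KL = log(l1/l2) + l2/l1 - 1.
log(5/4) = 0.223144.
4/5 = 0.8.
KL = 0.223144 + 0.8 - 1 = 0.0231

0.0231


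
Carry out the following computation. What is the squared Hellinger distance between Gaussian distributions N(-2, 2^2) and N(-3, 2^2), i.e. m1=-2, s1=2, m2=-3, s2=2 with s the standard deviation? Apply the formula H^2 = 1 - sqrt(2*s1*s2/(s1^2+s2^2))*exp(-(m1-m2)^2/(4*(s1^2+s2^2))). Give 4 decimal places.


Squared Hellinger distance for Gaussians:
H^2 = 1 - sqrt(2*s1*s2/(s1^2+s2^2)) * exp(-(m1-m2)^2/(4*(s1^2+s2^2))).
s1^2 = 4, s2^2 = 4, s1^2+s2^2 = 8.
sqrt(2*2*2/(8)) = 1.0.
(m1-m2)^2 = (1)^2 = 1.
exp(-1/(4*8)) = exp(-0.03125) = 0.969233.
H^2 = 1 - 1.0*0.969233 = 0.0308

0.0308


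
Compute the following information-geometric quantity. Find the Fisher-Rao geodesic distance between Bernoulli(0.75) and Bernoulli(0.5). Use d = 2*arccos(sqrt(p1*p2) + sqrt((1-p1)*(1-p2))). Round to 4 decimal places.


Geodesic distance on Bernoulli manifold:
d(p1,p2) = 2*arccos(sqrt(p1*p2) + sqrt((1-p1)*(1-p2))).
sqrt(p1*p2) = sqrt(0.75*0.5) = 0.612372.
sqrt((1-p1)*(1-p2)) = sqrt(0.25*0.5) = 0.353553.
arg = 0.612372 + 0.353553 = 0.965926.
d = 2*arccos(0.965926) = 0.5236

0.5236


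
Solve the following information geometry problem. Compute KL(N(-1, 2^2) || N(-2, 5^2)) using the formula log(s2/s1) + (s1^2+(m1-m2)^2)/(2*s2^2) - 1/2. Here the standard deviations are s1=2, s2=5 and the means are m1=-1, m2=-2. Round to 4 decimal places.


KL divergence between normal distributions:
KL = log(s2/s1) + (s1^2 + (m1-m2)^2)/(2*s2^2) - 1/2.
log(5/2) = 0.916291.
(2^2 + (-1--2)^2)/(2*5^2) = (4 + 1)/50 = 0.1.
KL = 0.916291 + 0.1 - 0.5 = 0.5163

0.5163


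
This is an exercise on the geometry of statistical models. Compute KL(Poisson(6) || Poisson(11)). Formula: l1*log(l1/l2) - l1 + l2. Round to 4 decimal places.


KL divergence for Poisson:
KL = l1*log(l1/l2) - l1 + l2.
l1 = 6, l2 = 11.
log(6/11) = -0.606136.
l1*log(l1/l2) = 6 * -0.606136 = -3.636815.
KL = -3.636815 - 6 + 11 = 1.3632

1.3632


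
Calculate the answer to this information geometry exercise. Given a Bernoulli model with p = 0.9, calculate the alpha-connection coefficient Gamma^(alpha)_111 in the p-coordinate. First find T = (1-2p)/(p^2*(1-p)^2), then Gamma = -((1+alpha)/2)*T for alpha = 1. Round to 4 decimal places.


Skewness (Amari-Chentsov) tensor: T = (1-2p)/(p^2*(1-p)^2).
p = 0.9, 1-2p = -0.8, p^2 = 0.81, (1-p)^2 = 0.01.
T = -0.8/(0.81 * 0.01) = -98.765432.
In the p-coordinate, Gamma^(alpha) = Gamma^(0) - (alpha/2)*T with Gamma^(0) = (1/2)*g'(p) = -T/2,
so Gamma^(alpha) = -((1+alpha)/2)*T.
alpha = 1, -(1+alpha)/2 = -1.0.
Gamma = -1.0 * -98.765432 = 98.7654

98.7654


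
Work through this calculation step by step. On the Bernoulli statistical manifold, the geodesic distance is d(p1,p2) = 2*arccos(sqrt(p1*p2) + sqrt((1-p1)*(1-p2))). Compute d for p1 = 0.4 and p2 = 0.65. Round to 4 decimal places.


Geodesic distance on Bernoulli manifold:
d(p1,p2) = 2*arccos(sqrt(p1*p2) + sqrt((1-p1)*(1-p2))).
sqrt(p1*p2) = sqrt(0.4*0.65) = 0.509902.
sqrt((1-p1)*(1-p2)) = sqrt(0.6*0.35) = 0.458258.
arg = 0.509902 + 0.458258 = 0.96816.
d = 2*arccos(0.96816) = 0.5061

0.5061


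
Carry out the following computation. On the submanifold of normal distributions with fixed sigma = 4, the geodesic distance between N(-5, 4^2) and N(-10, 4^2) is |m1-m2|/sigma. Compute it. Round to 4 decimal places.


On the fixed-variance normal subfamily, geodesic distance = |m1-m2|/sigma.
|-5 - -10| = 5.
sigma = 4.
d = 5/4 = 1.2500

1.2500


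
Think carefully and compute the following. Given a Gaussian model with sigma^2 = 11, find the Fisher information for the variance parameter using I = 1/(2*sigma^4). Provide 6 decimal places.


Fisher information for variance: I(sigma^2) = 1/(2*sigma^4).
sigma^2 = 11, so sigma^4 = 121.
I = 1/(2*121) = 1/242 = 0.004132

0.004132


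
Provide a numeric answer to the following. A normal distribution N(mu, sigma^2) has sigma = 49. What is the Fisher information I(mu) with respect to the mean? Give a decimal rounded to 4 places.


The Fisher information for the mean of a normal distribution is I(mu) = 1/sigma^2.
sigma = 49, so sigma^2 = 2401.
I(mu) = 1/2401 = 0.0004

0.0004


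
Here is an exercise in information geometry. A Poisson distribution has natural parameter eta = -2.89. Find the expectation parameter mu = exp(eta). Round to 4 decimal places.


Expectation parameter for Poisson exponential family:
mu = exp(eta).
eta = -2.89.
mu = exp(-2.89) = 0.0556

0.0556


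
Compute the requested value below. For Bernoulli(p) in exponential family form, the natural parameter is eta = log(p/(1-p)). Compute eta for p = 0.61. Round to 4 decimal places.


Natural parameter for Bernoulli: eta = log(p/(1-p)).
p = 0.61, 1-p = 0.39.
p/(1-p) = 1.564103.
eta = log(1.564103) = 0.4473

0.4473


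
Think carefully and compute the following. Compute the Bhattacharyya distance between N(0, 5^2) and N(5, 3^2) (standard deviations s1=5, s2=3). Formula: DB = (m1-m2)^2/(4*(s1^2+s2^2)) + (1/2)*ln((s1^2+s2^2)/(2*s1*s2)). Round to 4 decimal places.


Bhattacharyya distance between two Gaussians:
DB = (m1-m2)^2/(4*(s1^2+s2^2)) + (1/2)*ln((s1^2+s2^2)/(2*s1*s2)).
(m1-m2)^2 = (-5)^2 = 25.
s1^2+s2^2 = 25 + 9 = 34.
term1 = 25/136 = 0.183824.
term2 = 0.5*ln(34/30.0) = 0.062582.
DB = 0.183824 + 0.062582 = 0.2464

0.2464


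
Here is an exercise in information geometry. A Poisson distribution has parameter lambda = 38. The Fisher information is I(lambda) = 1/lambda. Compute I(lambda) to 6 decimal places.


Fisher information for Poisson: I(lambda) = 1/lambda.
lambda = 38.
I(lambda) = 1/38 = 0.026316

0.026316


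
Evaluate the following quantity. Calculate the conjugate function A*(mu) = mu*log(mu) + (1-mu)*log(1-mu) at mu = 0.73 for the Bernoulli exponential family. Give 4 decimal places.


Legendre transform for Bernoulli:
A*(mu) = mu*log(mu) + (1-mu)*log(1-mu).
mu = 0.73, 1-mu = 0.27.
mu*log(mu) = 0.73*log(0.73) = -0.229739.
(1-mu)*log(1-mu) = 0.27*log(0.27) = -0.35352.
A* = -0.229739 + -0.35352 = -0.5833

-0.5833


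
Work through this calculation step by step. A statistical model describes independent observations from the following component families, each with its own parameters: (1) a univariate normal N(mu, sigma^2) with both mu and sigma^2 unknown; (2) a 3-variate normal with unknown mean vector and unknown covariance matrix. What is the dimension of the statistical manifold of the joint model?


The dimension of a statistical manifold equals the number of free
(independent) real parameters of the model. For a product of independent
blocks the parameter counts add.
- normal (mu, sigma^2): 2.
- 3-variate normal: 3 (mean) + 3*4/2 = 6 (symmetric covariance) = 9.
Total = 2 + 9 = 11.
Dimension = 11

11


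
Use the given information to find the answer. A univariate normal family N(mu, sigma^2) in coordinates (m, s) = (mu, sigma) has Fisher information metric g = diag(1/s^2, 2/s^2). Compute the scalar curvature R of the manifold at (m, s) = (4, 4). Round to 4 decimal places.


The metric has the form g = (A dm^2 + B ds^2)/s^2 with A = 1, B = 2.
Substitute u = sqrt(A/B)*m: g = B*(du^2 + ds^2)/s^2, i.e. B times the
Poincare upper half-plane metric, which has constant Gaussian curvature -1.
Scaling a 2D metric by a constant c divides the Gaussian curvature by c,
so K = -1/B = -1/(2) = -0.5000 everywhere (the point (m, s) = (4, 4) is irrelevant:
the curvature is constant).
Scalar curvature in dimension 2: R = 2K = -2/(2) = -1.0000.

-1.0000


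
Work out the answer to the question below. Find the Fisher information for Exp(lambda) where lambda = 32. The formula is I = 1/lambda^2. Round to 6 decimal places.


Fisher information for exponential: I(lambda) = 1/lambda^2.
lambda = 32, lambda^2 = 1024.
I = 1/1024 = 0.000977

0.000977


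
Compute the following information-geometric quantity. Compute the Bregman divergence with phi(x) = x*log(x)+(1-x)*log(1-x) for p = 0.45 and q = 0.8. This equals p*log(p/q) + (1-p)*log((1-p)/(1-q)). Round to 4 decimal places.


Bregman divergence with negative entropy generator:
D = p*log(p/q) + (1-p)*log((1-p)/(1-q)).
p = 0.45, q = 0.8.
p*log(p/q) = 0.45*log(0.45/0.8) = -0.258914.
(1-p)*log((1-p)/(1-q)) = 0.55*log(0.55/0.2) = 0.556381.
D = -0.258914 + 0.556381 = 0.2975

0.2975


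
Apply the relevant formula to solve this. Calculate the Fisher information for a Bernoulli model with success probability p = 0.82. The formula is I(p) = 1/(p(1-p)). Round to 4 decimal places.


For Bernoulli(p), Fisher information is I(p) = 1/(p*(1-p)).
p = 0.82, 1-p = 0.18.
p*(1-p) = 0.1476.
I(p) = 1/0.1476 = 6.7751

6.7751


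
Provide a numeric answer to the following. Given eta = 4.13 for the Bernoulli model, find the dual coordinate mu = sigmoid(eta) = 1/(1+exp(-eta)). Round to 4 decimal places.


Dual coordinate (expectation parameter) for Bernoulli:
mu = 1/(1+exp(-eta)).
eta = 4.13.
exp(-eta) = exp(-4.13) = 0.016083.
mu = 1/(1+0.016083) = 0.9842

0.9842


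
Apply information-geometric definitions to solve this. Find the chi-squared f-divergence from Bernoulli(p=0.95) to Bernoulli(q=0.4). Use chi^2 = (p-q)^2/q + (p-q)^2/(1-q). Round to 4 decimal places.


Chi-squared divergence between Bernoulli distributions:
chi^2 = (p-q)^2/q + (p-q)^2/(1-q).
p = 0.95, q = 0.4, p-q = 0.55.
(p-q)^2 = 0.3025.
term1 = 0.3025/0.4 = 0.75625.
term2 = 0.3025/0.6 = 0.504167.
chi^2 = 0.75625 + 0.504167 = 1.2604

1.2604


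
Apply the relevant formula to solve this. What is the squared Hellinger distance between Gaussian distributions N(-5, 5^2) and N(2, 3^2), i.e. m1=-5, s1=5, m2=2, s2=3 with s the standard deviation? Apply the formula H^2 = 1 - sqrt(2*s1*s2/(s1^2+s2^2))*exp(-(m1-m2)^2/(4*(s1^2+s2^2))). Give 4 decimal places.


Squared Hellinger distance for Gaussians:
H^2 = 1 - sqrt(2*s1*s2/(s1^2+s2^2)) * exp(-(m1-m2)^2/(4*(s1^2+s2^2))).
s1^2 = 25, s2^2 = 9, s1^2+s2^2 = 34.
sqrt(2*5*3/(34)) = 0.939336.
(m1-m2)^2 = (-7)^2 = 49.
exp(-49/(4*34)) = exp(-0.360294) = 0.697471.
H^2 = 1 - 0.939336*0.697471 = 0.3448

0.3448


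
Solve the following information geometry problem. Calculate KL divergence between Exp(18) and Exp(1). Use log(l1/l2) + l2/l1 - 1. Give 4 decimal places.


KL divergence for exponential family:
KL = log(l1/l2) + l2/l1 - 1.
log(18/1) = 2.890372.
1/18 = 0.055556.
KL = 2.890372 + 0.055556 - 1 = 1.9459

1.9459


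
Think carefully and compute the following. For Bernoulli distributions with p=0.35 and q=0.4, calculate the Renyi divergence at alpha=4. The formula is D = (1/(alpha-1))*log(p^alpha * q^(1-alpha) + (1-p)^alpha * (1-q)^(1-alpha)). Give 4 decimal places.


Renyi divergence of order alpha between Bernoulli distributions:
D = (1/(alpha-1))*log(p^alpha * q^(1-alpha) + (1-p)^alpha * (1-q)^(1-alpha)).
alpha = 4, p = 0.35, q = 0.4.
p^alpha * q^(1-alpha) = 0.35^4 * 0.4^-3 = 0.234473.
(1-p)^alpha * (1-q)^(1-alpha) = 0.65^4 * 0.6^-3 = 0.826418.
sum = 0.234473 + 0.826418 = 1.06089.
D = (1/3)*log(1.06089) = 0.0197

0.0197


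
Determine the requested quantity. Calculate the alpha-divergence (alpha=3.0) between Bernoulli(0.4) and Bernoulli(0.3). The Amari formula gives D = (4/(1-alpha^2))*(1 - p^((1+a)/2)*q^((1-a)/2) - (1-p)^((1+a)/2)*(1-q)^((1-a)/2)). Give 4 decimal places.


Amari alpha-divergence:
D = (4/(1-alpha^2))*(1 - p^((1+a)/2)*q^((1-a)/2) - (1-p)^((1+a)/2)*(1-q)^((1-a)/2)).
alpha = 3.0, p = 0.4, q = 0.3.
e1 = (1+alpha)/2 = 2.0, e2 = (1-alpha)/2 = -1.0.
t1 = p^e1 * q^e2 = 0.4^2.0 * 0.3^-1.0 = 0.533333.
t2 = (1-p)^e1 * (1-q)^e2 = 0.6^2.0 * 0.7^-1.0 = 0.514286.
4/(1-alpha^2) = -0.5.
D = -0.5*(1 - 0.533333 - 0.514286) = 0.0238

0.0238


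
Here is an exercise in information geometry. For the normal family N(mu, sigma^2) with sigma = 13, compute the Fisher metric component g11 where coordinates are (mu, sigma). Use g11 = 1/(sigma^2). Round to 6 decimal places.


For the 2-parameter normal family, the Fisher metric has:
  g11 = 1/sigma^2, g22 = 2/sigma^2.
sigma = 13, sigma^2 = 169.
g11 = 0.005917

0.005917


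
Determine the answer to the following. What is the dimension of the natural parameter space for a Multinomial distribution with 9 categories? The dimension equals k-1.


Exponential family dimension calculation:
For Multinomial with k=9 categories, dim = k-1 = 8.

8


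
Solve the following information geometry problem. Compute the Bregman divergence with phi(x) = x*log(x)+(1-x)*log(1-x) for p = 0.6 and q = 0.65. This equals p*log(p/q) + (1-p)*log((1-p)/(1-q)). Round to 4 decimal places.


Bregman divergence with negative entropy generator:
D = p*log(p/q) + (1-p)*log((1-p)/(1-q)).
p = 0.6, q = 0.65.
p*log(p/q) = 0.6*log(0.6/0.65) = -0.048026.
(1-p)*log((1-p)/(1-q)) = 0.4*log(0.4/0.35) = 0.053413.
D = -0.048026 + 0.053413 = 0.0054

0.0054


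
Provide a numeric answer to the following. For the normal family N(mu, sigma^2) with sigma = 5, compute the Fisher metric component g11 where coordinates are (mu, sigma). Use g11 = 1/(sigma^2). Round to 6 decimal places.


For the 2-parameter normal family, the Fisher metric has:
  g11 = 1/sigma^2, g22 = 2/sigma^2.
sigma = 5, sigma^2 = 25.
g11 = 0.040000

0.040000


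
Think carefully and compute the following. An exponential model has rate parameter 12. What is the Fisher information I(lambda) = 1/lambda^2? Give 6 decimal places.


Fisher information for exponential: I(lambda) = 1/lambda^2.
lambda = 12, lambda^2 = 144.
I = 1/144 = 0.006944

0.006944


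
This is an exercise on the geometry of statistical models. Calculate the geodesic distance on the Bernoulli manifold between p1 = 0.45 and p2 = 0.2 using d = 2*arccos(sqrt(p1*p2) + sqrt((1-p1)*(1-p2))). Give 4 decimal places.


Geodesic distance on Bernoulli manifold:
d(p1,p2) = 2*arccos(sqrt(p1*p2) + sqrt((1-p1)*(1-p2))).
sqrt(p1*p2) = sqrt(0.45*0.2) = 0.3.
sqrt((1-p1)*(1-p2)) = sqrt(0.55*0.8) = 0.663325.
arg = 0.3 + 0.663325 = 0.963325.
d = 2*arccos(0.963325) = 0.5433

0.5433


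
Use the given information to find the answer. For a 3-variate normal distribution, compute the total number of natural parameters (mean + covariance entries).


Exponential family dimension calculation:
For 3-dim MVN: mean has 3 params, covariance has 3*4/2 = 6 unique entries.
Total dim = 3 + 6 = 9.

9


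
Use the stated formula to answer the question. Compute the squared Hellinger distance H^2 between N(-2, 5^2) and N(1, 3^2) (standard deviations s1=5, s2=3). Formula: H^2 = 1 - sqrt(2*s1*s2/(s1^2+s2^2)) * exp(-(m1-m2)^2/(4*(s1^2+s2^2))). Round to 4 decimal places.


Squared Hellinger distance for Gaussians:
H^2 = 1 - sqrt(2*s1*s2/(s1^2+s2^2)) * exp(-(m1-m2)^2/(4*(s1^2+s2^2))).
s1^2 = 25, s2^2 = 9, s1^2+s2^2 = 34.
sqrt(2*5*3/(34)) = 0.939336.
(m1-m2)^2 = (-3)^2 = 9.
exp(-9/(4*34)) = exp(-0.066176) = 0.935966.
H^2 = 1 - 0.939336*0.935966 = 0.1208

0.1208


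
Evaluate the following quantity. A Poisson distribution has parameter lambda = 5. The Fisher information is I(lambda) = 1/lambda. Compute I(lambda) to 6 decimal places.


Fisher information for Poisson: I(lambda) = 1/lambda.
lambda = 5.
I(lambda) = 1/5 = 0.200000

0.200000


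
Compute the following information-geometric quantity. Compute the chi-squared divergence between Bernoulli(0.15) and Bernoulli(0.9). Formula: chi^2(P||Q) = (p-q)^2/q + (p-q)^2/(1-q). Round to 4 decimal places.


Chi-squared divergence between Bernoulli distributions:
chi^2 = (p-q)^2/q + (p-q)^2/(1-q).
p = 0.15, q = 0.9, p-q = -0.75.
(p-q)^2 = 0.5625.
term1 = 0.5625/0.9 = 0.625.
term2 = 0.5625/0.1 = 5.625.
chi^2 = 0.625 + 5.625 = 6.2500

6.2500


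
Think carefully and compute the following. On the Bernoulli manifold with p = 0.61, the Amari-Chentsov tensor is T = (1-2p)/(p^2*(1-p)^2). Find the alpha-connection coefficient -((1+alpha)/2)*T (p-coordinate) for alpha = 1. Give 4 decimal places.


Skewness (Amari-Chentsov) tensor: T = (1-2p)/(p^2*(1-p)^2).
p = 0.61, 1-2p = -0.22, p^2 = 0.3721, (1-p)^2 = 0.1521.
T = -0.22/(0.3721 * 0.1521) = -3.887172.
In the p-coordinate, Gamma^(alpha) = Gamma^(0) - (alpha/2)*T with Gamma^(0) = (1/2)*g'(p) = -T/2,
so Gamma^(alpha) = -((1+alpha)/2)*T.
alpha = 1, -(1+alpha)/2 = -1.0.
Gamma = -1.0 * -3.887172 = 3.8872

3.8872


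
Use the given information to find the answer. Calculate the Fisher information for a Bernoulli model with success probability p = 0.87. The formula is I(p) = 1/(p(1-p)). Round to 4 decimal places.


For Bernoulli(p), Fisher information is I(p) = 1/(p*(1-p)).
p = 0.87, 1-p = 0.13.
p*(1-p) = 0.1131.
I(p) = 1/0.1131 = 8.8417

8.8417


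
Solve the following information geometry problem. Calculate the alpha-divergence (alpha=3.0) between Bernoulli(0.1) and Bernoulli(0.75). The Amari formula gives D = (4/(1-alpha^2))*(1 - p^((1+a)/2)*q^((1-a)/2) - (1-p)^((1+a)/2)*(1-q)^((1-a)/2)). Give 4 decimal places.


Amari alpha-divergence:
D = (4/(1-alpha^2))*(1 - p^((1+a)/2)*q^((1-a)/2) - (1-p)^((1+a)/2)*(1-q)^((1-a)/2)).
alpha = 3.0, p = 0.1, q = 0.75.
e1 = (1+alpha)/2 = 2.0, e2 = (1-alpha)/2 = -1.0.
t1 = p^e1 * q^e2 = 0.1^2.0 * 0.75^-1.0 = 0.013333.
t2 = (1-p)^e1 * (1-q)^e2 = 0.9^2.0 * 0.25^-1.0 = 3.24.
4/(1-alpha^2) = -0.5.
D = -0.5*(1 - 0.013333 - 3.24) = 1.1267

1.1267


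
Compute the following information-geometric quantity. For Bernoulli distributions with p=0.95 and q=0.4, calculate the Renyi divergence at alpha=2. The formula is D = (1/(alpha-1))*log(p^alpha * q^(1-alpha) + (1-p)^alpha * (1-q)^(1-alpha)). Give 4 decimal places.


Renyi divergence of order alpha between Bernoulli distributions:
D = (1/(alpha-1))*log(p^alpha * q^(1-alpha) + (1-p)^alpha * (1-q)^(1-alpha)).
alpha = 2, p = 0.95, q = 0.4.
p^alpha * q^(1-alpha) = 0.95^2 * 0.4^-1 = 2.25625.
(1-p)^alpha * (1-q)^(1-alpha) = 0.05^2 * 0.6^-1 = 0.004167.
sum = 2.25625 + 0.004167 = 2.260417.
D = (1/1)*log(2.260417) = 0.8155

0.8155


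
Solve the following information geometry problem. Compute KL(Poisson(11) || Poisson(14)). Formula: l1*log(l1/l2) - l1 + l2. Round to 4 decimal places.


KL divergence for Poisson:
KL = l1*log(l1/l2) - l1 + l2.
l1 = 11, l2 = 14.
log(11/14) = -0.241162.
l1*log(l1/l2) = 11 * -0.241162 = -2.652783.
KL = -2.652783 - 11 + 14 = 0.3472

0.3472


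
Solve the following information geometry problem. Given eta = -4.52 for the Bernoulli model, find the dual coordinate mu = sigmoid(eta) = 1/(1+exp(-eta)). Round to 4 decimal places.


Dual coordinate (expectation parameter) for Bernoulli:
mu = 1/(1+exp(-eta)).
eta = -4.52.
exp(-eta) = exp(4.52) = 91.835598.
mu = 1/(1+91.835598) = 0.0108

0.0108


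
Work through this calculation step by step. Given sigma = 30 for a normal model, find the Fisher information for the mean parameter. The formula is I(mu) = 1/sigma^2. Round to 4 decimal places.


The Fisher information for the mean of a normal distribution is I(mu) = 1/sigma^2.
sigma = 30, so sigma^2 = 900.
I(mu) = 1/900 = 0.0011

0.0011


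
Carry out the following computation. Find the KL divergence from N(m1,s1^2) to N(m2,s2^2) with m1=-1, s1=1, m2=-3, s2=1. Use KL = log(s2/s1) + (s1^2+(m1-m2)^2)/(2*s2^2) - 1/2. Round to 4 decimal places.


KL divergence between normal distributions:
KL = log(s2/s1) + (s1^2 + (m1-m2)^2)/(2*s2^2) - 1/2.
log(1/1) = 0.0.
(1^2 + (-1--3)^2)/(2*1^2) = (1 + 4)/2 = 2.5.
KL = 0.0 + 2.5 - 0.5 = 2.0000

2.0000


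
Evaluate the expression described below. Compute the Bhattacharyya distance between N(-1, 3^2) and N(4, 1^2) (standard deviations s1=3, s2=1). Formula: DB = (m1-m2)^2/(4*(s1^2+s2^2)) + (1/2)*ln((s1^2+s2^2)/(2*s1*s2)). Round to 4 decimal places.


Bhattacharyya distance between two Gaussians:
DB = (m1-m2)^2/(4*(s1^2+s2^2)) + (1/2)*ln((s1^2+s2^2)/(2*s1*s2)).
(m1-m2)^2 = (-5)^2 = 25.
s1^2+s2^2 = 9 + 1 = 10.
term1 = 25/40 = 0.625.
term2 = 0.5*ln(10/6.0) = 0.255413.
DB = 0.625 + 0.255413 = 0.8804

0.8804


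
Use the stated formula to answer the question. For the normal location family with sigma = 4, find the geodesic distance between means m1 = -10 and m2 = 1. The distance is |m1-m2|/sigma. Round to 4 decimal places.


On the fixed-variance normal subfamily, geodesic distance = |m1-m2|/sigma.
|-10 - 1| = 11.
sigma = 4.
d = 11/4 = 2.7500

2.7500


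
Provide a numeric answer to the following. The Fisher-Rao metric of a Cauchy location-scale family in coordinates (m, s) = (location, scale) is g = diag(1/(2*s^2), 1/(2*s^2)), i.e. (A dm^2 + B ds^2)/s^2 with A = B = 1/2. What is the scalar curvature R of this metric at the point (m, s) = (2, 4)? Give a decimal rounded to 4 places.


The metric has the form g = (A dm^2 + B ds^2)/s^2 with A = 1/2, B = 1/2.
Substitute u = sqrt(A/B)*m: g = B*(du^2 + ds^2)/s^2, i.e. B times the
Poincare upper half-plane metric, which has constant Gaussian curvature -1.
Scaling a 2D metric by a constant c divides the Gaussian curvature by c,
so K = -1/B = -1/(1/2) = -2.0000 everywhere (the point (m, s) = (2, 4) is irrelevant:
the curvature is constant).
Scalar curvature in dimension 2: R = 2K = -2/(1/2) = -4.0000.

-4.0000


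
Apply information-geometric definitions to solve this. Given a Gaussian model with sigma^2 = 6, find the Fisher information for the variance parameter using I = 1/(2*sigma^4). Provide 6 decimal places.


Fisher information for variance: I(sigma^2) = 1/(2*sigma^4).
sigma^2 = 6, so sigma^4 = 36.
I = 1/(2*36) = 1/72 = 0.013889

0.013889


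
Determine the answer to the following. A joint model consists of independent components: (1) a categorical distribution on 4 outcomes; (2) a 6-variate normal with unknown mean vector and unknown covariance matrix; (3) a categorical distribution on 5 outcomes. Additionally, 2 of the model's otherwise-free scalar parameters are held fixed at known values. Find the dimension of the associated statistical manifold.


The dimension of a statistical manifold equals the number of free
(independent) real parameters of the model. For a product of independent
blocks the parameter counts add.
- categorical on 4 outcomes (probabilities sum to 1): 4-1 = 3.
- 6-variate normal: 6 (mean) + 6*7/2 = 21 (symmetric covariance) = 27.
- categorical on 5 outcomes (probabilities sum to 1): 5-1 = 4.
Total = 3 + 27 + 4 = 34.
2 parameter(s) fixed at known values: 34 - 2 = 32.
Dimension = 32

32
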